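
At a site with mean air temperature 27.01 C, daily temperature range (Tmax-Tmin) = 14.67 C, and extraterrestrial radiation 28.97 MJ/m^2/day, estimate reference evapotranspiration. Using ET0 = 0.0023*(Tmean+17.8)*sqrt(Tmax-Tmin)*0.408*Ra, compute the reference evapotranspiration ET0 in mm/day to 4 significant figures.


ET0 = 0.0023*(27.01+17.8)*sqrt(14.67)*0.408*28.97 = 4.666 mm/day
Therefore the reference evapotranspiration ET0 = 4.666 mm/day.


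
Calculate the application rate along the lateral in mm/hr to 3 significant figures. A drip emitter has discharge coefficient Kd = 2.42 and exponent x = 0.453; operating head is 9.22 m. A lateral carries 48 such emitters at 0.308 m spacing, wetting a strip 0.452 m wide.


Approach: apply the emitter equation with a lateral mass balance, q = Kd*h^x; Q = n*q; rate = Q/(n*spacing*width).
Step 1 — single emitter flow (q = Kd*h^x):
  q = 2.42 * 9.22^0.453 = 6.6197 L/hr
Step 2 — total lateral flow: Q = 48 * 6.6197 = 317.75 L/hr
Step 3 — wetted area: A = 48 * 0.308 * 0.452 = 6.6824 m^2
Step 4 — application rate: Q/A = 317.75/6.6824 = 47.5 mm/hr
Therefore the application rate along the lateral = 47.5 mm/hr.


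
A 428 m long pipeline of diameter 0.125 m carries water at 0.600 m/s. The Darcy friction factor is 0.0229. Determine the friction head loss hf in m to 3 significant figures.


Approach: apply the Darcy-Weisbach equation, hf = f*(L/D)*(v^2/(2g)).
hf = 0.0229 * (428/0.125) * (0.600^2 / (2*9.81))
hf = 1.44 m
Therefore the friction head loss hf = 1.44 m.


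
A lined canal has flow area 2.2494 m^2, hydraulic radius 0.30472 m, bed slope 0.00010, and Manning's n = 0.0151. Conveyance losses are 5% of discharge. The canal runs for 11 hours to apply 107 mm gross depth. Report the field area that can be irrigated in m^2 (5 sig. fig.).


Approach: apply Manning's equation with a conveyance and depth budget, Q = (1/n)*A*R^(2/3)*S^(1/2); Q_field = Q*(1-loss); Area = Q_field*t/(d/1000).
Step 1 — canal discharge (Manning's equation):
  Q = (1/0.0151) * 2.2494 * 0.30472^(2/3) * 0.00010^(1/2) = 0.6745649 m^3/s
Step 2 — delivered flow: Q_field = 0.6745649*(1 - 5/100) = 0.6408366 m^3/s
Step 3 — volume delivered: V = 0.6408366 * 11*3600 = 25377.13 m^3
Step 4 — area served: A = V / (depth/1000) = 25377.13 / 0.107 = 237170 m^2
Therefore the field area that can be irrigated = 237170 m^2.


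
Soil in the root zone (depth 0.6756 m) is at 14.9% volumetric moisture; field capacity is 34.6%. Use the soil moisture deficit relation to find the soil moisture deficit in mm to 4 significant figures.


Approach: apply the soil moisture deficit relation, SMD = (FC - theta)/100 * depth * 1000.
SMD = (34.6 - 14.9)/100 * 0.6756 * 1000 = 133.1 mm
Therefore the soil moisture deficit = 133.1 mm.


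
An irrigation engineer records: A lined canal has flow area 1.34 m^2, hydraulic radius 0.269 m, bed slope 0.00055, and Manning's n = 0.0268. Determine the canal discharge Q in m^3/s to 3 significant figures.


Approach: apply Manning's equation, Q = (1/n)*A*R^(2/3)*S^(1/2).
Q = (1/0.0268) * 1.34 * 0.269^(2/3) * 0.00055^(1/2) = 0.489 m^3/s
Therefore the canal discharge Q = 0.489 m^3/s.


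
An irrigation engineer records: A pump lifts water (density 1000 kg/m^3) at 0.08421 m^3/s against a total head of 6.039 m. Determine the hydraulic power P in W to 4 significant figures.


Approach: apply the hydraulic power relation, P = rho*g*Q*H.
P = 1000 * 9.81 * 0.08421 * 6.039 = 4989 W
Therefore the hydraulic power P = 4989 W.


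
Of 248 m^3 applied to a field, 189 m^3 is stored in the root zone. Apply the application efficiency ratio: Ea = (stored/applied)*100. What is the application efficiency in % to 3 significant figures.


Ea = (189/248)*100 = 76.2 %
Therefore the application efficiency = 76.2 %.


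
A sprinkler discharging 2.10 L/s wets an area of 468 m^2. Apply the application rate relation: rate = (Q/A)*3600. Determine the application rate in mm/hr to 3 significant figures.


rate = (2.10 / 468) * 3600 = 16.2 mm/hr
Therefore the application rate = 16.2 mm/hr.


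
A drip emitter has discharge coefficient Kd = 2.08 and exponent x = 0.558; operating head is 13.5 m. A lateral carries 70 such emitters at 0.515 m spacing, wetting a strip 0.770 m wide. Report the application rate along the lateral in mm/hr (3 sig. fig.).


Approach: apply the emitter equation with a lateral mass balance, q = Kd*h^x; Q = n*q; rate = Q/(n*spacing*width).
Step 1 — single emitter flow (q = Kd*h^x):
  q = 2.08 * 13.5^0.558 = 8.8877 L/hr
Step 2 — total lateral flow: Q = 70 * 8.8877 = 622.14 L/hr
Step 3 — wetted area: A = 70 * 0.515 * 0.770 = 27.759 m^2
Step 4 — application rate: Q/A = 622.14/27.759 = 22.4 mm/hr
Therefore the application rate along the lateral = 22.4 mm/hr.


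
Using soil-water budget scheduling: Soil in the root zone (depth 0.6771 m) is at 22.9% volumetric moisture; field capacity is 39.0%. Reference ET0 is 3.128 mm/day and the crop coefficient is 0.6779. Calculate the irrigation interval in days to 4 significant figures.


Approach: apply soil-water budget scheduling, SMD = (FC-theta)/100*depth*1000; ETc = ET0*Kc; interval = SMD/ETc.
Step 1 — soil moisture deficit:
  SMD = (39.0 - 22.9)/100 * 0.6771 * 1000 = 109.013 mm
Step 2 — daily crop ET (ETc = ET0*Kc):
  ETc = 3.128 * 0.6779 = 2.12047 mm/day
Step 3 — irrigation interval (SMD/ETc):
  interval = 109.013 / 2.12047 = 51.41 days
Therefore the irrigation interval = 51.41 days.


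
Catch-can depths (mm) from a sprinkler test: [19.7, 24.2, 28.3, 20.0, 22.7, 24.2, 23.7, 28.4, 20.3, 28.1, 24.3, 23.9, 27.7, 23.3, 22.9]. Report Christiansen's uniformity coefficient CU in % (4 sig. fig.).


Approach: apply Christiansen's uniformity coefficient, CU = (1 - mean_abs_deviation/mean)*100.
mean = 24.1133 mm
mean |d_i - mean| = 2.18756 mm
CU = (1 - 2.18756/24.1133)*100 = 90.93 %
Therefore Christiansen's uniformity coefficient CU = 90.93 %.


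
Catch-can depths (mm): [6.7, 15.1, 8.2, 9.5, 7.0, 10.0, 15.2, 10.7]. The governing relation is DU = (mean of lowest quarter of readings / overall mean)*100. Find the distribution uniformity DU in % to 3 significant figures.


sorted lowest 2 of 8: [6.7, 7.0] -> mean = 6.8500 mm
overall mean = 10.300 mm
DU = (6.8500/10.300)*100 = 66.5 %
Therefore the distribution uniformity DU = 66.5 %.


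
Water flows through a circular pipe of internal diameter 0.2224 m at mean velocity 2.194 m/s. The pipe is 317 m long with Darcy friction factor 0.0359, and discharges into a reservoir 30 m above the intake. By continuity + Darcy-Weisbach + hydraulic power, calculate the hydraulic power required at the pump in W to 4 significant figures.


Approach: apply continuity + Darcy-Weisbach + hydraulic power, Q = A*v; hf = f*(L/D)*(v^2/(2g)); H = static + hf; P = rho*g*Q*H.
Step 1 — flow rate (continuity, Q = A*v):
  A = pi*(0.2224/2)^2 = 0.0388472 m^2
  Q = 0.0388472 * 2.194 = 0.0852307 m^3/s
Step 2 — friction head loss (Darcy-Weisbach):
  hf = 0.0359 * (317/0.2224) * (2.194^2 / (2*9.81))
  hf = 12.5543 m
Step 3 — total head: H = 30 + 12.5543 = 42.5543 m
Step 4 — hydraulic power (P = rho*g*Q*H):
  P = 1000 * 9.81 * 0.0852307 * 42.5543 = 35580 W
Therefore the hydraulic power required at the pump = 35580 W.


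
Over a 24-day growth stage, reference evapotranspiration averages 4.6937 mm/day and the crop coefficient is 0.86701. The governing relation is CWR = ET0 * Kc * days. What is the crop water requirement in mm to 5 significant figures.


CWR = 4.6937 * 0.86701 * 24 = 97.668 mm
Therefore the crop water requirement = 97.668 mm.


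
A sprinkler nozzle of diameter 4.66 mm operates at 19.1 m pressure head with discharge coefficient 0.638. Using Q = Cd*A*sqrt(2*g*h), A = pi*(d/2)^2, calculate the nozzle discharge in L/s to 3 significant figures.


A = pi*(4.66e-3/2)^2 = 1.7055e-05 m^2
Q = 0.638 * 1.7055e-05 * sqrt(2*9.81*19.1) * 1000 = 0.211 L/s
Therefore the nozzle discharge = 0.211 L/s.


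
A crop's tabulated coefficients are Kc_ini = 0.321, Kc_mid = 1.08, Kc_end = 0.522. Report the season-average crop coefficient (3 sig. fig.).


Approach: apply a simple seasonal average, Kc_avg = (Kc_ini + Kc_mid + Kc_end)/3.
Kc_avg = (0.321 + 1.08 + 0.522)/3 = 0.641
Therefore the season-average crop coefficient = 0.641.


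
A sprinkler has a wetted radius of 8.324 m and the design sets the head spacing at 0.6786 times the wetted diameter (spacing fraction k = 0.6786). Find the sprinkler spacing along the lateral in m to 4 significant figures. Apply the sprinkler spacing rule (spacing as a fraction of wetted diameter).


Approach: apply the sprinkler spacing rule (spacing as a fraction of wetted diameter), S = k*(2*R).
S = 0.6786 * (2 * 8.324) = 11.30 m
Therefore the sprinkler spacing along the lateral = 11.30 m.


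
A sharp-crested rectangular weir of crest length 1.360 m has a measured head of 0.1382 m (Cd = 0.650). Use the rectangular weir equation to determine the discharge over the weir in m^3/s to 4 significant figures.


Approach: apply the rectangular weir equation, Q = (2/3)*Cd*L*sqrt(2g)*H^1.5.
Q = (2/3)*0.650*1.360*sqrt(2*9.81)*0.1382^1.5 = 0.1341 m^3/s
Therefore the discharge over the weir = 0.1341 m^3/s.


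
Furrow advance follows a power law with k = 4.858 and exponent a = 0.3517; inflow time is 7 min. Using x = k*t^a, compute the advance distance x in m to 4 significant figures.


x = 4.858 * 7^0.3517 = 9.631 m
Therefore the advance distance x = 9.631 m.


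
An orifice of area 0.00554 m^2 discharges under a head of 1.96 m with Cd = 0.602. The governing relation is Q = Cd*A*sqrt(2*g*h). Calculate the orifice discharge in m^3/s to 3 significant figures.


Q = 0.602 * 0.00554 * sqrt(2*9.81*1.96) = 0.0207 m^3/s
Therefore the orifice discharge = 0.0207 m^3/s.


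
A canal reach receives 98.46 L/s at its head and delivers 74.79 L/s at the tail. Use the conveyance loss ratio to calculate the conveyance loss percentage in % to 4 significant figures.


Approach: apply the conveyance loss ratio, loss% = ((Q_head - Q_tail)/Q_head)*100.
loss = ((98.46 - 74.79)/98.46)*100 = 24.04 %
Therefore the conveyance loss percentage = 24.04 %.


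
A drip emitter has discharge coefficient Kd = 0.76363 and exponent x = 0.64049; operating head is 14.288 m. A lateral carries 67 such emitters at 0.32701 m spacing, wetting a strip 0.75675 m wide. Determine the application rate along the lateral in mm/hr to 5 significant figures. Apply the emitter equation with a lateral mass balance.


Approach: apply the emitter equation with a lateral mass balance, q = Kd*h^x; Q = n*q; rate = Q/(n*spacing*width).
Step 1 — single emitter flow (q = Kd*h^x):
  q = 0.76363 * 14.288^0.64049 = 4.194021 L/hr
Step 2 — total lateral flow: Q = 67 * 4.194021 = 280.9994 L/hr
Step 3 — wetted area: A = 67 * 0.32701 * 0.75675 = 16.58014 m^2
Step 4 — application rate: Q/A = 280.9994/16.58014 = 16.948 mm/hr
Therefore the application rate along the lateral = 16.948 mm/hr.


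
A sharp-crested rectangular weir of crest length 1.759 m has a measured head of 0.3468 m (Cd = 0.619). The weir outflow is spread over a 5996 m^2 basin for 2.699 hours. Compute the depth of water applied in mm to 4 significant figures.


Approach: apply the rectangular weir equation with a volume-to-depth conversion, Q = (2/3)*Cd*L*sqrt(2g)*H^1.5; d = Q*t/A * 1000.
Step 1 — weir discharge:
  Q = (2/3)*0.619*1.759*sqrt(2*9.81)*0.3468^1.5 = 0.656649 m^3/s
Step 2 — volume: V = 0.656649 * 2.699*3600 = 6380.27 m^3
Step 3 — depth: d = V/A * 1000 = 6380.27/5996 * 1000 = 1064 mm
Therefore the depth of water applied = 1064 mm.


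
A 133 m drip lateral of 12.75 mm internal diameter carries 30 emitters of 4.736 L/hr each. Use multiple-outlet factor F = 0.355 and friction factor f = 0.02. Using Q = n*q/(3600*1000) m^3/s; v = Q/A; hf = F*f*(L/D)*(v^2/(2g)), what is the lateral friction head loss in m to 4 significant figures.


Q = 30*4.736/(3600*1000) = 3.94667e-05 m^3/s
A = pi*(12.75e-3/2)^2 = 1.27676e-04 m^2, so v = Q/A = 0.309115 m/s
hf = 0.355*0.02*(133/0.01275)*(0.309115^2/(2*9.81)) = 0.3607 m
Therefore the lateral friction head loss = 0.3607 m.


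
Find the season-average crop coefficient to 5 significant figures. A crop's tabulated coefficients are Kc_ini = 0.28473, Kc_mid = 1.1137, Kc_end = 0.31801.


Approach: apply a simple seasonal average, Kc_avg = (Kc_ini + Kc_mid + Kc_end)/3.
Kc_avg = (0.28473 + 1.1137 + 0.31801)/3 = 0.57215
Therefore the season-average crop coefficient = 0.57215.


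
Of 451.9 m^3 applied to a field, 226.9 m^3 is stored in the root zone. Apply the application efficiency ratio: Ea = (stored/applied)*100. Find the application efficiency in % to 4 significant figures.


Ea = (226.9/451.9)*100 = 50.21 %
Therefore the application efficiency = 50.21 %.


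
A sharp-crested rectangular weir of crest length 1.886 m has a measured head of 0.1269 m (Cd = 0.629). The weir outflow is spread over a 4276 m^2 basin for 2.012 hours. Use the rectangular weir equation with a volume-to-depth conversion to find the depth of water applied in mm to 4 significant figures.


Approach: apply the rectangular weir equation with a volume-to-depth conversion, Q = (2/3)*Cd*L*sqrt(2g)*H^1.5; d = Q*t/A * 1000.
Step 1 — weir discharge:
  Q = (2/3)*0.629*1.886*sqrt(2*9.81)*0.1269^1.5 = 0.158359 m^3/s
Step 2 — volume: V = 0.158359 * 2.012*3600 = 1147.03 m^3
Step 3 — depth: d = V/A * 1000 = 1147.03/4276 * 1000 = 268.2 mm
Therefore the depth of water applied = 268.2 mm.


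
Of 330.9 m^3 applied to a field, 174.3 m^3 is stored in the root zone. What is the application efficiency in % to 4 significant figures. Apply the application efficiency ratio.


Approach: apply the application efficiency ratio, Ea = (stored/applied)*100.
Ea = (174.3/330.9)*100 = 52.67 %
Therefore the application efficiency = 52.67 %.


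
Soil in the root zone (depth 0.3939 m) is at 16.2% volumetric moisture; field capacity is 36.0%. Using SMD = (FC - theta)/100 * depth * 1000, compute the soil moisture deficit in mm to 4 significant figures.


SMD = (36.0 - 16.2)/100 * 0.3939 * 1000 = 77.99 mm
Therefore the soil moisture deficit = 77.99 mm.


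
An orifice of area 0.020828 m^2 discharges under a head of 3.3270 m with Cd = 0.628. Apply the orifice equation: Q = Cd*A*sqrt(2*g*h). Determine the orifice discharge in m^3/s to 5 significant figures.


Q = 0.628 * 0.020828 * sqrt(2*9.81*3.3270) = 0.10568 m^3/s
Therefore the orifice discharge = 0.10568 m^3/s.


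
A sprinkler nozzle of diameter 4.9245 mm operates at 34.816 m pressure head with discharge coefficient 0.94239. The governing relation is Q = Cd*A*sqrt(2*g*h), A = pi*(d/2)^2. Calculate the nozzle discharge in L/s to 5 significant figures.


A = pi*(4.9245e-3/2)^2 = 1.904646e-05 m^2
Q = 0.94239 * 1.904646e-05 * sqrt(2*9.81*34.816) * 1000 = 0.46912 L/s
Therefore the nozzle discharge = 0.46912 L/s.


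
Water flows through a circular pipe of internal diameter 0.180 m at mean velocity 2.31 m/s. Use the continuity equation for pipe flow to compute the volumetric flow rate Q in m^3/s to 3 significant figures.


Approach: apply the continuity equation for pipe flow, Q = A * v with A = pi*(D/2)^2.
A = pi*(0.180/2)^2 = 0.025447 m^2
Q = 0.025447 * 2.31 = 0.0588 m^3/s
Therefore the volumetric flow rate Q = 0.0588 m^3/s.


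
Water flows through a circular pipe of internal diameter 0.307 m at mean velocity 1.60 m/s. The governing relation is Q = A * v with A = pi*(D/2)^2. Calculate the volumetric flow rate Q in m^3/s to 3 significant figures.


A = pi*(0.307/2)^2 = 0.074023 m^2
Q = 0.074023 * 1.60 = 0.118 m^3/s
Therefore the volumetric flow rate Q = 0.118 m^3/s.


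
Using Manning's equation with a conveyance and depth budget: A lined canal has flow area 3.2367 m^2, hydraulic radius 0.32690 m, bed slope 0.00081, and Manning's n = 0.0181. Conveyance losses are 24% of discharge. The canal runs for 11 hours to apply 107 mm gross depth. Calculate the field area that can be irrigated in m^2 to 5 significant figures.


Approach: apply Manning's equation with a conveyance and depth budget, Q = (1/n)*A*R^(2/3)*S^(1/2); Q_field = Q*(1-loss); Area = Q_field*t/(d/1000).
Step 1 — canal discharge (Manning's equation):
  Q = (1/0.0181) * 3.2367 * 0.32690^(2/3) * 0.00081^(1/2) = 2.415144 m^3/s
Step 2 — delivered flow: Q_field = 2.415144*(1 - 24/100) = 1.835509 m^3/s
Step 3 — volume delivered: V = 1.835509 * 11*3600 = 72686.17 m^3
Step 4 — area served: A = V / (depth/1000) = 72686.17 / 0.107 = 679310 m^2
Therefore the field area that can be irrigated = 679310 m^2.


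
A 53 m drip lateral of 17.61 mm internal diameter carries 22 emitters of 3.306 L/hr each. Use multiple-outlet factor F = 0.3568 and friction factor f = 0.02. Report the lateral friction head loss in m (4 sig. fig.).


Approach: apply Darcy-Weisbach with the multiple-outlet F-factor, Q = n*q/(3600*1000) m^3/s; v = Q/A; hf = F*f*(L/D)*(v^2/(2g)).
Q = 22*3.306/(3600*1000) = 2.02033e-05 m^3/s
A = pi*(17.61e-3/2)^2 = 2.43561e-04 m^2, so v = Q/A = 0.0829496 m/s
hf = 0.3568*0.02*(53/0.01761)*(0.0829496^2/(2*9.81)) = 0.007532 m
Therefore the lateral friction head loss = 0.007532 m.


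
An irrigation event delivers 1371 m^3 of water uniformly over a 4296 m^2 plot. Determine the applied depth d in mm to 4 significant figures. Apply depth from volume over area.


Approach: apply depth from volume over area, d = (V/A)*1000.
d = (1371 / 4296) * 1000 = 319.1 mm
Therefore the applied depth d = 319.1 mm.


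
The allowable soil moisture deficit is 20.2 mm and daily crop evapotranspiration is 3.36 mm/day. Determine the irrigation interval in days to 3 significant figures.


Approach: apply the irrigation interval relation, interval = SMD / ETc.
interval = 20.2 / 3.36 = 6.01 days
Therefore the irrigation interval = 6.01 days.


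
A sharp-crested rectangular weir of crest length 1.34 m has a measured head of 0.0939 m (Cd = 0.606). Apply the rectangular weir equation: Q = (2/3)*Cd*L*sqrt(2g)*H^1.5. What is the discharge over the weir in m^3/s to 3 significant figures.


Q = (2/3)*0.606*1.34*sqrt(2*9.81)*0.0939^1.5 = 0.0690 m^3/s
Therefore the discharge over the weir = 0.0690 m^3/s.


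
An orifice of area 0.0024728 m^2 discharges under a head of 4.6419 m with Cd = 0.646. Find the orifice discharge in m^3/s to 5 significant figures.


Approach: apply the orifice equation, Q = Cd*A*sqrt(2*g*h).
Q = 0.646 * 0.0024728 * sqrt(2*9.81*4.6419) = 0.015245 m^3/s
Therefore the orifice discharge = 0.015245 m^3/s.


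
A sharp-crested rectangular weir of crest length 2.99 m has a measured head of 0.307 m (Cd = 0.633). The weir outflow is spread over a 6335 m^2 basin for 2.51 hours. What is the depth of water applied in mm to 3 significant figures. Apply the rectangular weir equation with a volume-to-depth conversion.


Approach: apply the rectangular weir equation with a volume-to-depth conversion, Q = (2/3)*Cd*L*sqrt(2g)*H^1.5; d = Q*t/A * 1000.
Step 1 — weir discharge:
  Q = (2/3)*0.633*2.99*sqrt(2*9.81)*0.307^1.5 = 0.95069 m^3/s
Step 2 — volume: V = 0.95069 * 2.51*3600 = 8590.5 m^3
Step 3 — depth: d = V/A * 1000 = 8590.5/6335 * 1000 = 1360 mm
Therefore the depth of water applied = 1360 mm.


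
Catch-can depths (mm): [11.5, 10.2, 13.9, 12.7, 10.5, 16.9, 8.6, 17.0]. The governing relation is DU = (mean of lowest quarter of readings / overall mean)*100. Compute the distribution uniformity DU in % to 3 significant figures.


sorted lowest 2 of 8: [8.6, 10.2] -> mean = 9.4000 mm
overall mean = 12.662 mm
DU = (9.4000/12.662)*100 = 74.2 %
Therefore the distribution uniformity DU = 74.2 %.


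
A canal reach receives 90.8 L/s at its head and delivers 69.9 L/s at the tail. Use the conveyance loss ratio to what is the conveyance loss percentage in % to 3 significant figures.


Approach: apply the conveyance loss ratio, loss% = ((Q_head - Q_tail)/Q_head)*100.
loss = ((90.8 - 69.9)/90.8)*100 = 23.0 %
Therefore the conveyance loss percentage = 23.0 %.


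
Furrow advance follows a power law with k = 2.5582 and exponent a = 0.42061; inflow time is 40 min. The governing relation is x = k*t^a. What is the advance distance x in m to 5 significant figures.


x = 2.5582 * 40^0.42061 = 12.072 m
Therefore the advance distance x = 12.072 m.


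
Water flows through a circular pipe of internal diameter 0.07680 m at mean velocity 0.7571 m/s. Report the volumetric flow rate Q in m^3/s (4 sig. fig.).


Approach: apply the continuity equation for pipe flow, Q = A * v with A = pi*(D/2)^2.
A = pi*(0.07680/2)^2 = 0.00463247 m^2
Q = 0.00463247 * 0.7571 = 0.003507 m^3/s
Therefore the volumetric flow rate Q = 0.003507 m^3/s.


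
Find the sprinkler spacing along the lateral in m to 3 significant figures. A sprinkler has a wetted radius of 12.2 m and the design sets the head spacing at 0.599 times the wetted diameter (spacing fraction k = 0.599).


Approach: apply the sprinkler spacing rule (spacing as a fraction of wetted diameter), S = k*(2*R).
S = 0.599 * (2 * 12.2) = 14.6 m
Therefore the sprinkler spacing along the lateral = 14.6 m.


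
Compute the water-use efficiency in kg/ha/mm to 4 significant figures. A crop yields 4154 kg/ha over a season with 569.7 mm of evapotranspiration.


Approach: apply the water-use efficiency ratio, WUE = yield/ET.
WUE = 4154 / 569.7 = 7.292 kg/ha/mm
Therefore the water-use efficiency = 7.292 kg/ha/mm.


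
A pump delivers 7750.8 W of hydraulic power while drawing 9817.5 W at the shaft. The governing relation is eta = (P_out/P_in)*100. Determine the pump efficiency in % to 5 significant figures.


eta = (7750.8 / 9817.5) * 100 = 78.949 %
Therefore the pump efficiency = 78.949 %.


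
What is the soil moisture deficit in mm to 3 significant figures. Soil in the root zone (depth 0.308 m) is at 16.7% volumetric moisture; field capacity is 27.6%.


Approach: apply the soil moisture deficit relation, SMD = (FC - theta)/100 * depth * 1000.
SMD = (27.6 - 16.7)/100 * 0.308 * 1000 = 33.6 mm
Therefore the soil moisture deficit = 33.6 mm.


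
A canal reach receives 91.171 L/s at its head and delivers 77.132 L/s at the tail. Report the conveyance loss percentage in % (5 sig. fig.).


Approach: apply the conveyance loss ratio, loss% = ((Q_head - Q_tail)/Q_head)*100.
loss = ((91.171 - 77.132)/91.171)*100 = 15.399 %
Therefore the conveyance loss percentage = 15.399 %.


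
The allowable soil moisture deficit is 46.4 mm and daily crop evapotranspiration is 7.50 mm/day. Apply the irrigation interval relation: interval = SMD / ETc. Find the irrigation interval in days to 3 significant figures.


interval = 46.4 / 7.50 = 6.19 days
Therefore the irrigation interval = 6.19 days.


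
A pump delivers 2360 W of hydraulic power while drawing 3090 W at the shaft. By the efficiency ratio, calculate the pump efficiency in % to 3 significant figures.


Approach: apply the efficiency ratio, eta = (P_out/P_in)*100.
eta = (2360 / 3090) * 100 = 76.4 %
Therefore the pump efficiency = 76.4 %.


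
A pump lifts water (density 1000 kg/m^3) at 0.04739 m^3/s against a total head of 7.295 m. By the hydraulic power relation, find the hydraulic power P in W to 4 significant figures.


Approach: apply the hydraulic power relation, P = rho*g*Q*H.
P = 1000 * 9.81 * 0.04739 * 7.295 = 3391 W
Therefore the hydraulic power P = 3391 W.


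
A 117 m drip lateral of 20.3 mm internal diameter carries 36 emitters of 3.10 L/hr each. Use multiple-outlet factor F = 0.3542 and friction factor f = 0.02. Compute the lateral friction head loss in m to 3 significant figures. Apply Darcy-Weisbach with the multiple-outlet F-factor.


Approach: apply Darcy-Weisbach with the multiple-outlet F-factor, Q = n*q/(3600*1000) m^3/s; v = Q/A; hf = F*f*(L/D)*(v^2/(2g)).
Q = 36*3.10/(3600*1000) = 3.1000e-05 m^3/s
A = pi*(20.3e-3/2)^2 = 3.2365e-04 m^2, so v = Q/A = 0.095781 m/s
hf = 0.3542*0.02*(117/0.0203)*(0.095781^2/(2*9.81)) = 0.0191 m
Therefore the lateral friction head loss = 0.0191 m.


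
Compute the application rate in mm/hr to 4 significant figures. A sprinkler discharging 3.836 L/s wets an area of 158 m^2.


Approach: apply the application rate relation, rate = (Q/A)*3600.
rate = (3.836 / 158) * 3600 = 87.40 mm/hr
Therefore the application rate = 87.40 mm/hr.


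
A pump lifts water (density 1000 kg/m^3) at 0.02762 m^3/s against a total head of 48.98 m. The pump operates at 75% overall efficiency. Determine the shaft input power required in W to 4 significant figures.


Approach: apply hydraulic power then efficiency conversion, P = rho*g*Q*H; P_in = P/eta.
Step 1 — hydraulic power (P = rho*g*Q*H):
  P = 1000 * 9.81 * 0.02762 * 48.98 = 13271.2 W
Step 2 — input power: P_in = P/eta = 13271.2 / 0.75 = 17690 W
Therefore the shaft input power required = 17690 W.


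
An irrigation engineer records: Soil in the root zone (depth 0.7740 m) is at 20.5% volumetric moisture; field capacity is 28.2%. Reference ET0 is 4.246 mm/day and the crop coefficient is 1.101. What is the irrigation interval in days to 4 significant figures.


Approach: apply soil-water budget scheduling, SMD = (FC-theta)/100*depth*1000; ETc = ET0*Kc; interval = SMD/ETc.
Step 1 — soil moisture deficit:
  SMD = (28.2 - 20.5)/100 * 0.7740 * 1000 = 59.5980 mm
Step 2 — daily crop ET (ETc = ET0*Kc):
  ETc = 4.246 * 1.101 = 4.67485 mm/day
Step 3 — irrigation interval (SMD/ETc):
  interval = 59.5980 / 4.67485 = 12.75 days
Therefore the irrigation interval = 12.75 days.


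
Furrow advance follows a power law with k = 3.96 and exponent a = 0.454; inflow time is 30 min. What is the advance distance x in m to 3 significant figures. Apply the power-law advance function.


Approach: apply the power-law advance function, x = k*t^a.
x = 3.96 * 30^0.454 = 18.5 m
Therefore the advance distance x = 18.5 m.


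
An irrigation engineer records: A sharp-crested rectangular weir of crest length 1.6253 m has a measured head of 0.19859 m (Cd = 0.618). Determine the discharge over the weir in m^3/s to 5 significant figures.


Approach: apply the rectangular weir equation, Q = (2/3)*Cd*L*sqrt(2g)*H^1.5.
Q = (2/3)*0.618*1.6253*sqrt(2*9.81)*0.19859^1.5 = 0.26249 m^3/s
Therefore the discharge over the weir = 0.26249 m^3/s.


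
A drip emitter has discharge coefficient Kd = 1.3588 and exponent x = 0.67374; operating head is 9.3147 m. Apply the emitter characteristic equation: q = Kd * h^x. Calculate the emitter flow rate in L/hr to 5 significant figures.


q = 1.3588 * 9.3147^0.67374 = 6.1112 L/hr
Therefore the emitter flow rate = 6.1112 L/hr.


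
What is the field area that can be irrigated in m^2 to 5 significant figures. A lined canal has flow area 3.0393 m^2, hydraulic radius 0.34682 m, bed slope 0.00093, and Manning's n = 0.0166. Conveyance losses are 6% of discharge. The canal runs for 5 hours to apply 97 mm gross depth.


Approach: apply Manning's equation with a conveyance and depth budget, Q = (1/n)*A*R^(2/3)*S^(1/2); Q_field = Q*(1-loss); Area = Q_field*t/(d/1000).
Step 1 — canal discharge (Manning's equation):
  Q = (1/0.0166) * 3.0393 * 0.34682^(2/3) * 0.00093^(1/2) = 2.756194 m^3/s
Step 2 — delivered flow: Q_field = 2.756194*(1 - 6/100) = 2.590822 m^3/s
Step 3 — volume delivered: V = 2.590822 * 5*3600 = 46634.79 m^3
Step 4 — area served: A = V / (depth/1000) = 46634.79 / 0.097 = 480770 m^2
Therefore the field area that can be irrigated = 480770 m^2.


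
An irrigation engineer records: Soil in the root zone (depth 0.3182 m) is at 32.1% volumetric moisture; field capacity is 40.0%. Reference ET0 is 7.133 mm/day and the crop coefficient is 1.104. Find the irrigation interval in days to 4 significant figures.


Approach: apply soil-water budget scheduling, SMD = (FC-theta)/100*depth*1000; ETc = ET0*Kc; interval = SMD/ETc.
Step 1 — soil moisture deficit:
  SMD = (40.0 - 32.1)/100 * 0.3182 * 1000 = 25.1378 mm
Step 2 — daily crop ET (ETc = ET0*Kc):
  ETc = 7.133 * 1.104 = 7.87483 mm/day
Step 3 — irrigation interval (SMD/ETc):
  interval = 25.1378 / 7.87483 = 3.192 days
Therefore the irrigation interval = 3.192 days.


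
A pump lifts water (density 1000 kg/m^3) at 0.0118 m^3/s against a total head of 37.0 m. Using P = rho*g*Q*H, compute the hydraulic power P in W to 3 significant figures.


P = 1000 * 9.81 * 0.0118 * 37.0 = 4280 W
Therefore the hydraulic power P = 4280 W.


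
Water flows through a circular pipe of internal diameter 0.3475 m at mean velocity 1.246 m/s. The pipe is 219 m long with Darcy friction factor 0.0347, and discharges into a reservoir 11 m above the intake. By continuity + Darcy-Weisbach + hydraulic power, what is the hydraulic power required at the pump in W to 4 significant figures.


Approach: apply continuity + Darcy-Weisbach + hydraulic power, Q = A*v; hf = f*(L/D)*(v^2/(2g)); H = static + hf; P = rho*g*Q*H.
Step 1 — flow rate (continuity, Q = A*v):
  A = pi*(0.3475/2)^2 = 0.0948417 m^2
  Q = 0.0948417 * 1.246 = 0.118173 m^3/s
Step 2 — friction head loss (Darcy-Weisbach):
  hf = 0.0347 * (219/0.3475) * (1.246^2 / (2*9.81))
  hf = 1.73044 m
Step 3 — total head: H = 11 + 1.73044 = 12.7304 m
Step 4 — hydraulic power (P = rho*g*Q*H):
  P = 1000 * 9.81 * 0.118173 * 12.7304 = 14760 W
Therefore the hydraulic power required at the pump = 14760 W.


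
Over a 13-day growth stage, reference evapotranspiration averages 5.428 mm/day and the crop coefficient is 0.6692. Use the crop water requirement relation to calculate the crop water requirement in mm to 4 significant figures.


Approach: apply the crop water requirement relation, CWR = ET0 * Kc * days.
CWR = 5.428 * 0.6692 * 13 = 47.22 mm
Therefore the crop water requirement = 47.22 mm.


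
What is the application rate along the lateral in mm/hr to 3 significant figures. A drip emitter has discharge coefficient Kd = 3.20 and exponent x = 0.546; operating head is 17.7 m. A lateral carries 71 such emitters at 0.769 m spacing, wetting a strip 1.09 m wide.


Approach: apply the emitter equation with a lateral mass balance, q = Kd*h^x; Q = n*q; rate = Q/(n*spacing*width).
Step 1 — single emitter flow (q = Kd*h^x):
  q = 3.20 * 17.7^0.546 = 15.365 L/hr
Step 2 — total lateral flow: Q = 71 * 15.365 = 1090.9 L/hr
Step 3 — wetted area: A = 71 * 0.769 * 1.09 = 59.513 m^2
Step 4 — application rate: Q/A = 1090.9/59.513 = 18.3 mm/hr
Therefore the application rate along the lateral = 18.3 mm/hr.


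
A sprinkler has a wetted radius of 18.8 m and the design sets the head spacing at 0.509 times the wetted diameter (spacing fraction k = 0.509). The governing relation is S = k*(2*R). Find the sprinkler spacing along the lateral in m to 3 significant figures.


S = 0.509 * (2 * 18.8) = 19.1 m
Therefore the sprinkler spacing along the lateral = 19.1 m.


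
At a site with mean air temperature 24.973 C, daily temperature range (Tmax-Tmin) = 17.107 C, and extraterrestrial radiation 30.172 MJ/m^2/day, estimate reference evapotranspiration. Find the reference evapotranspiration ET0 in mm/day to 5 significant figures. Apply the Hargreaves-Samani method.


Approach: apply the Hargreaves-Samani method, ET0 = 0.0023*(Tmean+17.8)*sqrt(Tmax-Tmin)*0.408*Ra.
ET0 = 0.0023*(24.973+17.8)*sqrt(17.107)*0.408*30.172 = 5.0090 mm/day
Therefore the reference evapotranspiration ET0 = 5.0090 mm/day.


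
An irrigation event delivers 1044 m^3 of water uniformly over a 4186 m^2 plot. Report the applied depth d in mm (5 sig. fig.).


Approach: apply depth from volume over area, d = (V/A)*1000.
d = (1044 / 4186) * 1000 = 249.40 mm
Therefore the applied depth d = 249.40 mm.


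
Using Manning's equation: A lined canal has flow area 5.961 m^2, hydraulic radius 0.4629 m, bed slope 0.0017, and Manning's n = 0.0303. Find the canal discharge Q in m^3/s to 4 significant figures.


Approach: apply Manning's equation, Q = (1/n)*A*R^(2/3)*S^(1/2).
Q = (1/0.0303) * 5.961 * 0.4629^(2/3) * 0.0017^(1/2) = 4.854 m^3/s
Therefore the canal discharge Q = 4.854 m^3/s.


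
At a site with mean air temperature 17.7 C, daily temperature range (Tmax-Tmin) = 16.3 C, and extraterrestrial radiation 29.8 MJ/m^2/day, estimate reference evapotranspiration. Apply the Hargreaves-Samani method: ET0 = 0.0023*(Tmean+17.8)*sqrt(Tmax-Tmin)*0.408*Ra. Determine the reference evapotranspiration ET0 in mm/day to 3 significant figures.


ET0 = 0.0023*(17.7+17.8)*sqrt(16.3)*0.408*29.8 = 4.01 mm/day
Therefore the reference evapotranspiration ET0 = 4.01 mm/day.


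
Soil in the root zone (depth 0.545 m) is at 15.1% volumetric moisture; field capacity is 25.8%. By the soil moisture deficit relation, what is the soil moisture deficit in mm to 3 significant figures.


Approach: apply the soil moisture deficit relation, SMD = (FC - theta)/100 * depth * 1000.
SMD = (25.8 - 15.1)/100 * 0.545 * 1000 = 58.3 mm
Therefore the soil moisture deficit = 58.3 mm.


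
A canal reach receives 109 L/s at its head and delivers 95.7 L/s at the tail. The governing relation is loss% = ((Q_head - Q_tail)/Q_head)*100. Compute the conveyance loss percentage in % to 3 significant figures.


loss = ((109 - 95.7)/109)*100 = 12.2 %
Therefore the conveyance loss percentage = 12.2 %.


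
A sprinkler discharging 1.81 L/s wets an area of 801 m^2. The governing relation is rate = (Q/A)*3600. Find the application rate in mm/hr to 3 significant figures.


rate = (1.81 / 801) * 3600 = 8.13 mm/hr
Therefore the application rate = 8.13 mm/hr.


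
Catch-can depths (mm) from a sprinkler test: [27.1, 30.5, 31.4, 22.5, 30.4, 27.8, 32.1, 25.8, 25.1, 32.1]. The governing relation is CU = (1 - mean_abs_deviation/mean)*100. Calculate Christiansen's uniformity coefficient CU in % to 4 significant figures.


mean = 28.4800 mm
mean |d_i - mean| = 2.82000 mm
CU = (1 - 2.82000/28.4800)*100 = 90.10 %
Therefore Christiansen's uniformity coefficient CU = 90.10 %.


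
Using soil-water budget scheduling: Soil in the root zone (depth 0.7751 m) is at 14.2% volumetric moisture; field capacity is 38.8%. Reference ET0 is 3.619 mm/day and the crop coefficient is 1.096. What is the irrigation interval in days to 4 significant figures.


Approach: apply soil-water budget scheduling, SMD = (FC-theta)/100*depth*1000; ETc = ET0*Kc; interval = SMD/ETc.
Step 1 — soil moisture deficit:
  SMD = (38.8 - 14.2)/100 * 0.7751 * 1000 = 190.675 mm
Step 2 — daily crop ET (ETc = ET0*Kc):
  ETc = 3.619 * 1.096 = 3.96642 mm/day
Step 3 — irrigation interval (SMD/ETc):
  interval = 190.675 / 3.96642 = 48.07 days
Therefore the irrigation interval = 48.07 days.


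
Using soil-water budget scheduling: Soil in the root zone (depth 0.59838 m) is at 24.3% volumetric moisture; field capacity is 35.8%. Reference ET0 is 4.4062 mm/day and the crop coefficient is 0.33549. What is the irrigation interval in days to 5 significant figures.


Approach: apply soil-water budget scheduling, SMD = (FC-theta)/100*depth*1000; ETc = ET0*Kc; interval = SMD/ETc.
Step 1 — soil moisture deficit:
  SMD = (35.8 - 24.3)/100 * 0.59838 * 1000 = 68.81370 mm
Step 2 — daily crop ET (ETc = ET0*Kc):
  ETc = 4.4062 * 0.33549 = 1.478236 mm/day
Step 3 — irrigation interval (SMD/ETc):
  interval = 68.81370 / 1.478236 = 46.551 days
Therefore the irrigation interval = 46.551 days.


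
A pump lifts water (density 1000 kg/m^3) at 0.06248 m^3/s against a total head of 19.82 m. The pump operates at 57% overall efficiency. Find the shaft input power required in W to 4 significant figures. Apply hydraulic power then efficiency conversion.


Approach: apply hydraulic power then efficiency conversion, P = rho*g*Q*H; P_in = P/eta.
Step 1 — hydraulic power (P = rho*g*Q*H):
  P = 1000 * 9.81 * 0.06248 * 19.82 = 12148.2 W
Step 2 — input power: P_in = P/eta = 12148.2 / 0.57 = 21310 W
Therefore the shaft input power required = 21310 W.


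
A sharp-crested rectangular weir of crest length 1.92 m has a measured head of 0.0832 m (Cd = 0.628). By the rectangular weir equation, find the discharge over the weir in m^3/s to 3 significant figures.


Approach: apply the rectangular weir equation, Q = (2/3)*Cd*L*sqrt(2g)*H^1.5.
Q = (2/3)*0.628*1.92*sqrt(2*9.81)*0.0832^1.5 = 0.0854 m^3/s
Therefore the discharge over the weir = 0.0854 m^3/s.


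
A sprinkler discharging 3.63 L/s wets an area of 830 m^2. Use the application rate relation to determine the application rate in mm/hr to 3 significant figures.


Approach: apply the application rate relation, rate = (Q/A)*3600.
rate = (3.63 / 830) * 3600 = 15.7 mm/hr
Therefore the application rate = 15.7 mm/hr.


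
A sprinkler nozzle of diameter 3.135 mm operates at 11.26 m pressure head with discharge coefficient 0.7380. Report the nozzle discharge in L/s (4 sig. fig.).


Approach: apply the orifice equation, Q = Cd*A*sqrt(2*g*h), A = pi*(d/2)^2.
A = pi*(3.135e-3/2)^2 = 7.71907e-06 m^2
Q = 0.7380 * 7.71907e-06 * sqrt(2*9.81*11.26) * 1000 = 0.08467 L/s
Therefore the nozzle discharge = 0.08467 L/s.


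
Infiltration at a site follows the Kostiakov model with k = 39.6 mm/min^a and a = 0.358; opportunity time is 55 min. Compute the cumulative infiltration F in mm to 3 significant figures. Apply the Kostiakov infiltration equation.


Approach: apply the Kostiakov infiltration equation, F = k*t^a.
F = 39.6 * 55^0.358 = 166 mm
Therefore the cumulative infiltration F = 166 mm.


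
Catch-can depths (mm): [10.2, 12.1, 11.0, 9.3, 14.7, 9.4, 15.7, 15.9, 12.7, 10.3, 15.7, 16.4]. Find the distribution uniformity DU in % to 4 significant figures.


Approach: apply the low-quarter distribution uniformity, DU = (mean of lowest quarter of readings / overall mean)*100.
sorted lowest 3 of 12: [9.3, 9.4, 10.2] -> mean = 9.63333 mm
overall mean = 12.7833 mm
DU = (9.63333/12.7833)*100 = 75.36 %
Therefore the distribution uniformity DU = 75.36 %.


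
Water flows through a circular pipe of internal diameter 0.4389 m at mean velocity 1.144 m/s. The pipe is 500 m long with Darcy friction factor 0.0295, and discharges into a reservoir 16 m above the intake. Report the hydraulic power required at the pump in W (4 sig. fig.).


Approach: apply continuity + Darcy-Weisbach + hydraulic power, Q = A*v; hf = f*(L/D)*(v^2/(2g)); H = static + hf; P = rho*g*Q*H.
Step 1 — flow rate (continuity, Q = A*v):
  A = pi*(0.4389/2)^2 = 0.151294 m^2
  Q = 0.151294 * 1.144 = 0.173080 m^3/s
Step 2 — friction head loss (Darcy-Weisbach):
  hf = 0.0295 * (500/0.4389) * (1.144^2 / (2*9.81))
  hf = 2.24171 m
Step 3 — total head: H = 16 + 2.24171 = 18.2417 m
Step 4 — hydraulic power (P = rho*g*Q*H):
  P = 1000 * 9.81 * 0.173080 * 18.2417 = 30970 W
Therefore the hydraulic power required at the pump = 30970 W.


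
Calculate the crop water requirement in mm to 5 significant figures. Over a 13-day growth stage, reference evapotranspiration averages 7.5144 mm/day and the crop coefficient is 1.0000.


Approach: apply the crop water requirement relation, CWR = ET0 * Kc * days.
CWR = 7.5144 * 1.0000 * 13 = 97.687 mm
Therefore the crop water requirement = 97.687 mm.


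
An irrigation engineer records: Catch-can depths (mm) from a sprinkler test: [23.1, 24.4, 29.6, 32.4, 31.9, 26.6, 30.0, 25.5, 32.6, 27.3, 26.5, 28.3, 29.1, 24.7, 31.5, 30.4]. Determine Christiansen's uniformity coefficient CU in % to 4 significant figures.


Approach: apply Christiansen's uniformity coefficient, CU = (1 - mean_abs_deviation/mean)*100.
mean = 28.3687 mm
mean |d_i - mean| = 2.56875 mm
CU = (1 - 2.56875/28.3687)*100 = 90.95 %
Therefore Christiansen's uniformity coefficient CU = 90.95 %.


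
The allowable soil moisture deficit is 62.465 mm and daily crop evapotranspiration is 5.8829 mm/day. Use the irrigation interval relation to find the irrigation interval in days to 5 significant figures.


Approach: apply the irrigation interval relation, interval = SMD / ETc.
interval = 62.465 / 5.8829 = 10.618 days
Therefore the irrigation interval = 10.618 days.


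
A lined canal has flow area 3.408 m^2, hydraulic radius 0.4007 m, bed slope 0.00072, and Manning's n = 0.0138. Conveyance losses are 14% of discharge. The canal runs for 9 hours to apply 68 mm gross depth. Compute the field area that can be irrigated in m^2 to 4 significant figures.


Approach: apply Manning's equation with a conveyance and depth budget, Q = (1/n)*A*R^(2/3)*S^(1/2); Q_field = Q*(1-loss); Area = Q_field*t/(d/1000).
Step 1 — canal discharge (Manning's equation):
  Q = (1/0.0138) * 3.408 * 0.4007^(2/3) * 0.00072^(1/2) = 3.60163 m^3/s
Step 2 — delivered flow: Q_field = 3.60163*(1 - 14/100) = 3.09741 m^3/s
Step 3 — volume delivered: V = 3.09741 * 9*3600 = 100356 m^3
Step 4 — area served: A = V / (depth/1000) = 100356 / 0.068 = 1476000 m^2
Therefore the field area that can be irrigated = 1476000 m^2.
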